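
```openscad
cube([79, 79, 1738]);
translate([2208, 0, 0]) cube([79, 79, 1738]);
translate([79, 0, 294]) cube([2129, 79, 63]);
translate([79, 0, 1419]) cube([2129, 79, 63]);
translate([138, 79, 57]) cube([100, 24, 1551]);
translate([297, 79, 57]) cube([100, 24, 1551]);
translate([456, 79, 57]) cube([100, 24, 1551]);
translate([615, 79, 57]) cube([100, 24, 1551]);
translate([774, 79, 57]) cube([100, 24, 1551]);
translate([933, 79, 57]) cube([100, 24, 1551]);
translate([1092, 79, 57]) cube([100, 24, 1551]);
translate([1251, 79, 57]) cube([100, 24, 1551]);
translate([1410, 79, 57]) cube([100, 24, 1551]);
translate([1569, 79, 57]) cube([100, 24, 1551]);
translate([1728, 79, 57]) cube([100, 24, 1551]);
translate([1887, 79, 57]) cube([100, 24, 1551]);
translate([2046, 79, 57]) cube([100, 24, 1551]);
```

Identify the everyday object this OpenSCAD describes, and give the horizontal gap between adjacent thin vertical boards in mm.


A fence section. The picket gap is 59 mm.

Two posts, two rails, 13 pickets — a fence section. Span 2129 mm holds 13 pickets of 100 mm with 14 equal gaps: ⌊(2129 − 13·100) / 14⌋ = 59 mm.


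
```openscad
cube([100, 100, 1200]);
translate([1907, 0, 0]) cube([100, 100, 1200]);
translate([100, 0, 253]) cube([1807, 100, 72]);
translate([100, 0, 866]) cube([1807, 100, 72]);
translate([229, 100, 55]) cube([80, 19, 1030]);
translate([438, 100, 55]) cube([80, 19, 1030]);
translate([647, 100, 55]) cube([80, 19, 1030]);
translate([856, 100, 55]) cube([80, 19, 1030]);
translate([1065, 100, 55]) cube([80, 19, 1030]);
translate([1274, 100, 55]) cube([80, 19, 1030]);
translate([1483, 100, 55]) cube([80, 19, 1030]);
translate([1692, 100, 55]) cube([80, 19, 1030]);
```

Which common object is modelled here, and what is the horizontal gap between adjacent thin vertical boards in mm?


A fence section. The picket gap is 129 mm.

Two posts, two rails, 8 pickets — a fence section. Span 1807 mm holds 8 pickets of 80 mm with 9 equal gaps: ⌊(1807 − 8·80) / 9⌋ = 129 mm.


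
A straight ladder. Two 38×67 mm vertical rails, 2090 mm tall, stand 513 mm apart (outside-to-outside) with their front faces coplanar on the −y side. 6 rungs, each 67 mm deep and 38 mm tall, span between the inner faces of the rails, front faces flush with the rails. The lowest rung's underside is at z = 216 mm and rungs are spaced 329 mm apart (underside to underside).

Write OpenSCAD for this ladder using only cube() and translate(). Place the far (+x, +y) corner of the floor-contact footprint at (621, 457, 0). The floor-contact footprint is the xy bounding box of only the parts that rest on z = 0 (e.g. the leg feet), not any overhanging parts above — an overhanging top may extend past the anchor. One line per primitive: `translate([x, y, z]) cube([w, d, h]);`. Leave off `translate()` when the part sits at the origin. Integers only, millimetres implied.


// rung span = 513 - 2*38 = 437
// rung[k] z = 216 + k*329
translate([108, 390, 0]) cube([38, 67, 2090]);
translate([583, 390, 0]) cube([38, 67, 2090]);
translate([146, 390, 216]) cube([437, 67, 38]);
translate([146, 390, 545]) cube([437, 67, 38]);
translate([146, 390, 874]) cube([437, 67, 38]);
translate([146, 390, 1203]) cube([437, 67, 38]);
translate([146, 390, 1532]) cube([437, 67, 38]);
translate([146, 390, 1861]) cube([437, 67, 38]);


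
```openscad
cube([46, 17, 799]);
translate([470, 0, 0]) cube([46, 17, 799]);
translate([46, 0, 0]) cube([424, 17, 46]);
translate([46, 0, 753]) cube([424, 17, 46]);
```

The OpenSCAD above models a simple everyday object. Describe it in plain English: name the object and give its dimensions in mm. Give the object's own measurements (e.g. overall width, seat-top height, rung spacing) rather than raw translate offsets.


A rectangular picture frame lying in the x–z plane (depth along y). The opening is 424 mm wide (x) by 707 mm tall (z), surrounded by a border 46 mm wide on all four sides. The frame is 17 mm deep and is made of two full-height vertical stiles with two horizontal rails fitted between them.


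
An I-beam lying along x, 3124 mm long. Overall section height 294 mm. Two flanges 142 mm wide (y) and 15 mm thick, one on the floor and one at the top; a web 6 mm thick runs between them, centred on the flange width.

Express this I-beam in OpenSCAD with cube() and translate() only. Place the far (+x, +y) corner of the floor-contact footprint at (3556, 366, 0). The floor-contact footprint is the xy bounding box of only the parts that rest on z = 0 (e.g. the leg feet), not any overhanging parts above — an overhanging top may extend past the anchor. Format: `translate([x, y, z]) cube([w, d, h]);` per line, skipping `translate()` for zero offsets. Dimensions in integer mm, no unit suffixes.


translate([432, 224, 0]) cube([3124, 142, 15]);
translate([432, 292, 15]) cube([3124, 6, 264]);
translate([432, 224, 279]) cube([3124, 142, 15]);


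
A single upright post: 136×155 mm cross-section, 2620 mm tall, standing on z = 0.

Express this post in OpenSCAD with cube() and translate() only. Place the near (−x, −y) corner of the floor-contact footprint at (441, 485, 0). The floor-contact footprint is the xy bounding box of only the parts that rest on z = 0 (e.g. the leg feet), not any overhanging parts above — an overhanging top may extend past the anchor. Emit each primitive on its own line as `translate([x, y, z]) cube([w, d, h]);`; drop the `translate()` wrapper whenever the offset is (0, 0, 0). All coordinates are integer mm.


translate([441, 485, 0]) cube([136, 155, 2620]);


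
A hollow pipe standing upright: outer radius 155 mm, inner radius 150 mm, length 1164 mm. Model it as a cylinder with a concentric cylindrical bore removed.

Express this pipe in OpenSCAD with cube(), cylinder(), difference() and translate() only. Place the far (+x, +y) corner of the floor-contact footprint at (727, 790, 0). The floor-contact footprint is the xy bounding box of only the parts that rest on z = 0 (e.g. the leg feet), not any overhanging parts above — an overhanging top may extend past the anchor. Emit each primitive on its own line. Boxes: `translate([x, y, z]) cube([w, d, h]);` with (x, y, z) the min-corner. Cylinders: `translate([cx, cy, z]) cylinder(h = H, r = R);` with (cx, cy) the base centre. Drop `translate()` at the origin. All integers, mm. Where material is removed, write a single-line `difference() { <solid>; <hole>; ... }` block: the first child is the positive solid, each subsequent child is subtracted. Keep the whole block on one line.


difference() { translate([572, 635, 0]) cylinder(h = 1164, r = 155); translate([572, 635, 0]) cylinder(h = 1164, r = 150); }


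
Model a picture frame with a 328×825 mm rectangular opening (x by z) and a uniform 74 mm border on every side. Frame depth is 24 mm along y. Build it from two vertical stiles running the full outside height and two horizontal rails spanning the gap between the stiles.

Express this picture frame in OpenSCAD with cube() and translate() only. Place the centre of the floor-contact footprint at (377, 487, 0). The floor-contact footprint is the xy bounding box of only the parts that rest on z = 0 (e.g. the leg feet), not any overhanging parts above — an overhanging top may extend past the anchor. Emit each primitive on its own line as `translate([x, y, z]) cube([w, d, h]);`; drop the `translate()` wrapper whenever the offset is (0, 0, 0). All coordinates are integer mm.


translate([139, 475, 0]) cube([74, 24, 973]);
translate([541, 475, 0]) cube([74, 24, 973]);
translate([213, 475, 0]) cube([328, 24, 74]);
translate([213, 475, 899]) cube([328, 24, 74]);


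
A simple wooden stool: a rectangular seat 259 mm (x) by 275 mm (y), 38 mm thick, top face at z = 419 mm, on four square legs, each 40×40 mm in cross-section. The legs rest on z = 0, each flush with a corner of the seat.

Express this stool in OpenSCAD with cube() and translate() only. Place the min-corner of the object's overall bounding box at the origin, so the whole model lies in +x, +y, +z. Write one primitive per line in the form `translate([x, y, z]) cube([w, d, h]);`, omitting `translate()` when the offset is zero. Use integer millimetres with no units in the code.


translate([0, 0, 381]) cube([259, 275, 38]);
cube([40, 40, 381]);
translate([219, 0, 0]) cube([40, 40, 381]);
translate([0, 235, 0]) cube([40, 40, 381]);
translate([219, 235, 0]) cube([40, 40, 381]);


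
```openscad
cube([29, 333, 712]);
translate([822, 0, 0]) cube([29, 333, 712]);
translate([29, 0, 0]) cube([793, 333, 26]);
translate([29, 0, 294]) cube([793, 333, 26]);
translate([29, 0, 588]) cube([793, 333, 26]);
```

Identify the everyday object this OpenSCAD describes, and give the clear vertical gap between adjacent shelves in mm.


A bookshelf. The clear shelf gap is 268 mm.

Two tall side panels with 3 horizontal boards between them — a bookshelf. The first two shelf undersides are at z = 0 and z = 294; with shelf thickness 26, the clear gap is 294 − 0 − 26 = 268 mm.


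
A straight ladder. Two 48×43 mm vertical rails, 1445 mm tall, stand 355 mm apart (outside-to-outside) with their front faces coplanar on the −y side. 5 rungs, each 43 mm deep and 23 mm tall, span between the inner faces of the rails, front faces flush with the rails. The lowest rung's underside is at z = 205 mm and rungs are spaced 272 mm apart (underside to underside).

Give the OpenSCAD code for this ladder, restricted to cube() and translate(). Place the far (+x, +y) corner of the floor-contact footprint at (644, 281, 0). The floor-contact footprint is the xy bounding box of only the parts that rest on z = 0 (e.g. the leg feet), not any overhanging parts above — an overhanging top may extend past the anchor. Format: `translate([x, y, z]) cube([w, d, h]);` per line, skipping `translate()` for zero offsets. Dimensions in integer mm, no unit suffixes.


translate([289, 238, 0]) cube([48, 43, 1445]);
translate([596, 238, 0]) cube([48, 43, 1445]);
translate([337, 238, 205]) cube([259, 43, 23]);
translate([337, 238, 477]) cube([259, 43, 23]);
translate([337, 238, 749]) cube([259, 43, 23]);
translate([337, 238, 1021]) cube([259, 43, 23]);
translate([337, 238, 1293]) cube([259, 43, 23]);


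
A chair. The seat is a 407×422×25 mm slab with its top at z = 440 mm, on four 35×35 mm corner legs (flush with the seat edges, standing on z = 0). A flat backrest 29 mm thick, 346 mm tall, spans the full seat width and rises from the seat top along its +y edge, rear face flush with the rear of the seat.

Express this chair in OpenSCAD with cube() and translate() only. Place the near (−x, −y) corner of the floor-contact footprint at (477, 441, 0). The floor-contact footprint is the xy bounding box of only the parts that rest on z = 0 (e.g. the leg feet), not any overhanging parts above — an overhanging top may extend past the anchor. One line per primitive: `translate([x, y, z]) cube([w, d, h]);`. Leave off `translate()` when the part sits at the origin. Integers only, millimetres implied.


translate([477, 441, 415]) cube([407, 422, 25]);
translate([477, 441, 0]) cube([35, 35, 415]);
translate([849, 441, 0]) cube([35, 35, 415]);
translate([477, 828, 0]) cube([35, 35, 415]);
translate([849, 828, 0]) cube([35, 35, 415]);
translate([477, 834, 440]) cube([407, 29, 346]);


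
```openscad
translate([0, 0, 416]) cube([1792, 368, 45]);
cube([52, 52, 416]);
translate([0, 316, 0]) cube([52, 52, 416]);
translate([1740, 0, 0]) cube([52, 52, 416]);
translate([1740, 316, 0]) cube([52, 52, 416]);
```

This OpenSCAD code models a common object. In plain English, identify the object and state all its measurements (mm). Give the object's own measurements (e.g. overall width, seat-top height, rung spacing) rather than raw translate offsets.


A long wooden bench with a 1792 mm (x) × 368 mm (y) seat, 45 mm thick, its top surface 461 mm above the floor. Four 52 mm square legs at the seat corners, flush with the edges, run from z = 0 to the seat underside.


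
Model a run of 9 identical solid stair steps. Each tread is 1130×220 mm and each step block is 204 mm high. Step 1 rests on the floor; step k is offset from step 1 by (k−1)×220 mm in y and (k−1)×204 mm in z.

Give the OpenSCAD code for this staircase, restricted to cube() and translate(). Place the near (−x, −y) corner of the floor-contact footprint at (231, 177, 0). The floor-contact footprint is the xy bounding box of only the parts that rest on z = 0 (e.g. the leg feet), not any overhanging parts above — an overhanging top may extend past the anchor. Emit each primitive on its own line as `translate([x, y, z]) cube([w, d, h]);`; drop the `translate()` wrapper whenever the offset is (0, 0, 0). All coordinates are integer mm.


translate([231, 177, 0]) cube([1130, 220, 204]);
translate([231, 397, 204]) cube([1130, 220, 204]);
translate([231, 617, 408]) cube([1130, 220, 204]);
translate([231, 837, 612]) cube([1130, 220, 204]);
translate([231, 1057, 816]) cube([1130, 220, 204]);
translate([231, 1277, 1020]) cube([1130, 220, 204]);
translate([231, 1497, 1224]) cube([1130, 220, 204]);
translate([231, 1717, 1428]) cube([1130, 220, 204]);
translate([231, 1937, 1632]) cube([1130, 220, 204]);


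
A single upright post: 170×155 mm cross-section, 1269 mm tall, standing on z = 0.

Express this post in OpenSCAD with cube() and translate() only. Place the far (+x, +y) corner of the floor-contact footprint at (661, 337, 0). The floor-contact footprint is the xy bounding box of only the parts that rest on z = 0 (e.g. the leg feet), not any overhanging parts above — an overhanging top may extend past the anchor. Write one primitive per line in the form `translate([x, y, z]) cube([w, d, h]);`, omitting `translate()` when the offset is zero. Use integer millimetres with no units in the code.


translate([491, 182, 0]) cube([170, 155, 1269]);


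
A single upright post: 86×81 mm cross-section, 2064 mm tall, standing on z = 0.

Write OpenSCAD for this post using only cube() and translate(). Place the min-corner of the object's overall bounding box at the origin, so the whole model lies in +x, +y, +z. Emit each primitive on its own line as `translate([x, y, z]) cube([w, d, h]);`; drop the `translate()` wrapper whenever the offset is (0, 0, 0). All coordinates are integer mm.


cube([86, 81, 2064]);


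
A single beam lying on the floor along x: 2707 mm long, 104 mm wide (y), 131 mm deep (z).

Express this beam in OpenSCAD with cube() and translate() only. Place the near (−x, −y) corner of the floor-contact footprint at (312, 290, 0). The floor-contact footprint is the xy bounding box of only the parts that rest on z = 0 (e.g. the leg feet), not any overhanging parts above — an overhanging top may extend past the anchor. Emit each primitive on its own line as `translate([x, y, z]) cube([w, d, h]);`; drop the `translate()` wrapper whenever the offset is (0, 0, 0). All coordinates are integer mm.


translate([312, 290, 0]) cube([2707, 104, 131]);


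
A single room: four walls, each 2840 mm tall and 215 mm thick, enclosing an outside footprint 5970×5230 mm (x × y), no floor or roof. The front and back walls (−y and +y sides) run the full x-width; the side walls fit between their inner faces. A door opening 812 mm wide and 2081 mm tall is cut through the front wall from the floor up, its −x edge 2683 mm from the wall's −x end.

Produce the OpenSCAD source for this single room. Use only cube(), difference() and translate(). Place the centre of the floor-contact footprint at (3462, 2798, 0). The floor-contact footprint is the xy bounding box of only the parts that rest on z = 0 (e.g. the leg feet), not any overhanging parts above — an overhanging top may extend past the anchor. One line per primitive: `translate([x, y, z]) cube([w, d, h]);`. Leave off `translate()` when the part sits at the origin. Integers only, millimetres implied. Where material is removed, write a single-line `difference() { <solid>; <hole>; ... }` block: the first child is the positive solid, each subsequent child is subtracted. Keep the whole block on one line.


difference() { translate([477, 183, 0]) cube([5970, 215, 2840]); translate([3160, 183, 0]) cube([812, 215, 2081]); }
translate([477, 5198, 0]) cube([5970, 215, 2840]);
translate([477, 398, 0]) cube([215, 4800, 2840]);
translate([6232, 398, 0]) cube([215, 4800, 2840]);


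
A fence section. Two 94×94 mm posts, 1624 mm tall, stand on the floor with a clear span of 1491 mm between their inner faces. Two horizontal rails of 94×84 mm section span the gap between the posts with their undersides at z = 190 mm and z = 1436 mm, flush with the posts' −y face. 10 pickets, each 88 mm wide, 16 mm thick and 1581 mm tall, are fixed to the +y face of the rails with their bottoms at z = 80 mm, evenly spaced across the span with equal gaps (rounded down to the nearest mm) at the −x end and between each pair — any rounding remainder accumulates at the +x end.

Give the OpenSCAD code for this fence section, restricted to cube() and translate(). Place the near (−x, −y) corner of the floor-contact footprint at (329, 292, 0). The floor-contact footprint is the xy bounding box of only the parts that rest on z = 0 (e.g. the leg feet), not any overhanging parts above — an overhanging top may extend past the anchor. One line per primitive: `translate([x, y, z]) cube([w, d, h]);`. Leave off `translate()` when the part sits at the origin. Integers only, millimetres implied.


translate([329, 292, 0]) cube([94, 94, 1624]);
translate([1914, 292, 0]) cube([94, 94, 1624]);
translate([423, 292, 190]) cube([1491, 94, 84]);
translate([423, 292, 1436]) cube([1491, 94, 84]);
translate([478, 386, 80]) cube([88, 16, 1581]);
translate([621, 386, 80]) cube([88, 16, 1581]);
translate([764, 386, 80]) cube([88, 16, 1581]);
translate([907, 386, 80]) cube([88, 16, 1581]);
translate([1050, 386, 80]) cube([88, 16, 1581]);
translate([1193, 386, 80]) cube([88, 16, 1581]);
translate([1336, 386, 80]) cube([88, 16, 1581]);
translate([1479, 386, 80]) cube([88, 16, 1581]);
translate([1622, 386, 80]) cube([88, 16, 1581]);
translate([1765, 386, 80]) cube([88, 16, 1581]);


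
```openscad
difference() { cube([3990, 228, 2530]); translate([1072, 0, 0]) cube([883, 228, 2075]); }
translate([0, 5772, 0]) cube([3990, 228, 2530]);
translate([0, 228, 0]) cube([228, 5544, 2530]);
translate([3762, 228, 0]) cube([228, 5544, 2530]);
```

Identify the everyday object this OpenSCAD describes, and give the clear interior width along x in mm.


A single room. The interior width is 3534 mm.

Four walls enclosing a rectangle with a door in the front wall — a room. Outside width 3990 minus two 228 mm walls gives 3534 mm.


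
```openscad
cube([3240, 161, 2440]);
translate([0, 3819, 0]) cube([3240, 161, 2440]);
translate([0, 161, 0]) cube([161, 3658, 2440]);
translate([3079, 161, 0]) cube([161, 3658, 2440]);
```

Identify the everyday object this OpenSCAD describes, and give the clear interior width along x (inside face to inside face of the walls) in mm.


A house (or room) frame. The interior width is 2918 mm.

Four 2440 mm walls enclosing a rectangle with no floor or roof — a room or house frame. Outside width is 3240 mm and wall thickness is 161 mm, so the interior width is 3240 − 2 × 161 = 2918 mm.


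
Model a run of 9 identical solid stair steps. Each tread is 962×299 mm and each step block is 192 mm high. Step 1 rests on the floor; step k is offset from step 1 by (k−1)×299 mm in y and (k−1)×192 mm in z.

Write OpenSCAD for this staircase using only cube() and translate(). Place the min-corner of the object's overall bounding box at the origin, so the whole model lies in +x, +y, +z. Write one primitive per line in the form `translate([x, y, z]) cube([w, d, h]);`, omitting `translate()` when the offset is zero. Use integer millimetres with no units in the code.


cube([962, 299, 192]);
translate([0, 299, 192]) cube([962, 299, 192]);
translate([0, 598, 384]) cube([962, 299, 192]);
translate([0, 897, 576]) cube([962, 299, 192]);
translate([0, 1196, 768]) cube([962, 299, 192]);
translate([0, 1495, 960]) cube([962, 299, 192]);
translate([0, 1794, 1152]) cube([962, 299, 192]);
translate([0, 2093, 1344]) cube([962, 299, 192]);
translate([0, 2392, 1536]) cube([962, 299, 192]);


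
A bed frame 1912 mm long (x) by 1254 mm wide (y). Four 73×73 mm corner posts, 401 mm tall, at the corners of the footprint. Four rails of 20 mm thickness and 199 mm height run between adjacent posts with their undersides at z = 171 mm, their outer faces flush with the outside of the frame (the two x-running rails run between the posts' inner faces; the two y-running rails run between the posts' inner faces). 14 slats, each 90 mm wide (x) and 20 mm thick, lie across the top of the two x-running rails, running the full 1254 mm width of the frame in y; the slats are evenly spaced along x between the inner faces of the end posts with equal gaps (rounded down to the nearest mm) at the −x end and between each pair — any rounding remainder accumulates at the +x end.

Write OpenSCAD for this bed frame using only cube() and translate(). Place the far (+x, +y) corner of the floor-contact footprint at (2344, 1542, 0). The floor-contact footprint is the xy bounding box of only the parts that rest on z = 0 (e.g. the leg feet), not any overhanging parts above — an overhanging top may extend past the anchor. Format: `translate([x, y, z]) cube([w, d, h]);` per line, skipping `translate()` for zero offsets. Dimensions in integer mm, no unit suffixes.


translate([432, 288, 0]) cube([73, 73, 401]);
translate([432, 1469, 0]) cube([73, 73, 401]);
translate([2271, 288, 0]) cube([73, 73, 401]);
translate([2271, 1469, 0]) cube([73, 73, 401]);
translate([505, 288, 171]) cube([1766, 20, 199]);
translate([505, 1522, 171]) cube([1766, 20, 199]);
translate([432, 361, 171]) cube([20, 1108, 199]);
translate([2324, 361, 171]) cube([20, 1108, 199]);
translate([538, 288, 370]) cube([90, 1254, 20]);
translate([661, 288, 370]) cube([90, 1254, 20]);
translate([784, 288, 370]) cube([90, 1254, 20]);
translate([907, 288, 370]) cube([90, 1254, 20]);
translate([1030, 288, 370]) cube([90, 1254, 20]);
translate([1153, 288, 370]) cube([90, 1254, 20]);
translate([1276, 288, 370]) cube([90, 1254, 20]);
translate([1399, 288, 370]) cube([90, 1254, 20]);
translate([1522, 288, 370]) cube([90, 1254, 20]);
translate([1645, 288, 370]) cube([90, 1254, 20]);
translate([1768, 288, 370]) cube([90, 1254, 20]);
translate([1891, 288, 370]) cube([90, 1254, 20]);
translate([2014, 288, 370]) cube([90, 1254, 20]);
translate([2137, 288, 370]) cube([90, 1254, 20]);


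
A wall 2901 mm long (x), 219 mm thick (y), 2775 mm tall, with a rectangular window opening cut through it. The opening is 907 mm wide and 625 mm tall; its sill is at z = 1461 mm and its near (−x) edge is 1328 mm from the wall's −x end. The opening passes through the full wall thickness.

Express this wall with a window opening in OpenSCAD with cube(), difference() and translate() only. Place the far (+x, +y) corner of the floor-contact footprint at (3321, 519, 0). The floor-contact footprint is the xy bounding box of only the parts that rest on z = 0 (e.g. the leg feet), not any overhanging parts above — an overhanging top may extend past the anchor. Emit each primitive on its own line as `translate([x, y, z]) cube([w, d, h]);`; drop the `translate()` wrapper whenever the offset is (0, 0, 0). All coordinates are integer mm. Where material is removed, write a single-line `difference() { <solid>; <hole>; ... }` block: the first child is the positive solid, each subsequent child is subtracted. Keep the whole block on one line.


difference() { translate([420, 300, 0]) cube([2901, 219, 2775]); translate([1748, 300, 1461]) cube([907, 219, 625]); }


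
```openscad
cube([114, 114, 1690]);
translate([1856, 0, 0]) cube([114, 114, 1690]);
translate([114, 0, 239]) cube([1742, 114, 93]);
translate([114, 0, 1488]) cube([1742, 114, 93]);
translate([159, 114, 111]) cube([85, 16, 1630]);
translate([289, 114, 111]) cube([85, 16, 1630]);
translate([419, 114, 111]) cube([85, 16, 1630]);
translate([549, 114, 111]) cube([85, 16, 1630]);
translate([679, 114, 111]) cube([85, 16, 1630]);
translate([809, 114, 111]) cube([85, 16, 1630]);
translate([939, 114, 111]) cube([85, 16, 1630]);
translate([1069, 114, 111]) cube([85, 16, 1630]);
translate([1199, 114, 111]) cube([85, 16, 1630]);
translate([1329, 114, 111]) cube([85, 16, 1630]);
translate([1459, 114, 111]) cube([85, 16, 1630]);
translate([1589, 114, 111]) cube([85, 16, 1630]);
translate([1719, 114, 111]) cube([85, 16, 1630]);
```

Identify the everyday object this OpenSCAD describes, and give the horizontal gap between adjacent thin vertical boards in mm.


A fence section. The picket gap is 45 mm.

Two posts, two rails, 13 pickets — a fence section. Span 1742 mm holds 13 pickets of 85 mm with 14 equal gaps: ⌊(1742 − 13·85) / 14⌋ = 45 mm.


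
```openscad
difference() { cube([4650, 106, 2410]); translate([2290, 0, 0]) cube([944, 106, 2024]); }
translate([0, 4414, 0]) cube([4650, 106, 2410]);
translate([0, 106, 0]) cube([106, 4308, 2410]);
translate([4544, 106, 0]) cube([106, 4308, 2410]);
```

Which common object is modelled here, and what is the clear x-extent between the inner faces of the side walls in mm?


A single room. The interior width is 4438 mm.

Four walls enclosing a rectangle with a door in the front wall — a room. Outside width 4650 minus two 106 mm walls gives 4438 mm.


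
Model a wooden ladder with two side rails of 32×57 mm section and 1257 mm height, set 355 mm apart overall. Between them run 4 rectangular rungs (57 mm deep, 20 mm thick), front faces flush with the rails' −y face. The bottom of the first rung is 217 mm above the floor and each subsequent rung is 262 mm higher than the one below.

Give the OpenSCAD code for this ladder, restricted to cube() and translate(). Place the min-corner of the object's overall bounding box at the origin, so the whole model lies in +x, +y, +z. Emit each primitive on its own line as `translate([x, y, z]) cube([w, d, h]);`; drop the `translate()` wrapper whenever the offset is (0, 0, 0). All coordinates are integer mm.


cube([32, 57, 1257]);
translate([323, 0, 0]) cube([32, 57, 1257]);
translate([32, 0, 217]) cube([291, 57, 20]);
translate([32, 0, 479]) cube([291, 57, 20]);
translate([32, 0, 741]) cube([291, 57, 20]);
translate([32, 0, 1003]) cube([291, 57, 20]);


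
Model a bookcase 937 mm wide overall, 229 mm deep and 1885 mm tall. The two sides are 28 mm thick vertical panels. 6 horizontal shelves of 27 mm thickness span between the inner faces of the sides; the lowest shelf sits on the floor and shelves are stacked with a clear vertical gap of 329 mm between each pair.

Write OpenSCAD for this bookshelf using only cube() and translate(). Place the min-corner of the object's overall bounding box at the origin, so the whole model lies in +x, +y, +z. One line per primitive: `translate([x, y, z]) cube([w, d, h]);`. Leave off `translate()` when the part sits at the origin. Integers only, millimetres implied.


cube([28, 229, 1885]);
translate([909, 0, 0]) cube([28, 229, 1885]);
translate([28, 0, 0]) cube([881, 229, 27]);
translate([28, 0, 356]) cube([881, 229, 27]);
translate([28, 0, 712]) cube([881, 229, 27]);
translate([28, 0, 1068]) cube([881, 229, 27]);
translate([28, 0, 1424]) cube([881, 229, 27]);
translate([28, 0, 1780]) cube([881, 229, 27]);


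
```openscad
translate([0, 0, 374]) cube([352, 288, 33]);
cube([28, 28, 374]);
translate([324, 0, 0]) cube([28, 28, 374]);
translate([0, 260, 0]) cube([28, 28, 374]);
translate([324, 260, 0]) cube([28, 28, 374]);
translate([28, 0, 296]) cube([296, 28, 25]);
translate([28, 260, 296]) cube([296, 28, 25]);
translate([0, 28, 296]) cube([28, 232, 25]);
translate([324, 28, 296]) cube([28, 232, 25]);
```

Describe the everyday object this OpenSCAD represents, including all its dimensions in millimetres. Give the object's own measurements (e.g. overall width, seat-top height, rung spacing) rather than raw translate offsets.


A four-legged stool. The seat is a 352×288×33 mm slab whose top surface is at z = 407 mm; four square legs, each 28×28 mm in cross-section, run from the floor (z = 0) to the underside of the seat, each flush with a corner of the seat. Four stretchers, 28 mm wide and 25 mm tall, connect adjacent legs with their undersides at z = 296 mm, each running between the inner faces of the legs it joins and aligned with the legs' outer faces on the other axis.


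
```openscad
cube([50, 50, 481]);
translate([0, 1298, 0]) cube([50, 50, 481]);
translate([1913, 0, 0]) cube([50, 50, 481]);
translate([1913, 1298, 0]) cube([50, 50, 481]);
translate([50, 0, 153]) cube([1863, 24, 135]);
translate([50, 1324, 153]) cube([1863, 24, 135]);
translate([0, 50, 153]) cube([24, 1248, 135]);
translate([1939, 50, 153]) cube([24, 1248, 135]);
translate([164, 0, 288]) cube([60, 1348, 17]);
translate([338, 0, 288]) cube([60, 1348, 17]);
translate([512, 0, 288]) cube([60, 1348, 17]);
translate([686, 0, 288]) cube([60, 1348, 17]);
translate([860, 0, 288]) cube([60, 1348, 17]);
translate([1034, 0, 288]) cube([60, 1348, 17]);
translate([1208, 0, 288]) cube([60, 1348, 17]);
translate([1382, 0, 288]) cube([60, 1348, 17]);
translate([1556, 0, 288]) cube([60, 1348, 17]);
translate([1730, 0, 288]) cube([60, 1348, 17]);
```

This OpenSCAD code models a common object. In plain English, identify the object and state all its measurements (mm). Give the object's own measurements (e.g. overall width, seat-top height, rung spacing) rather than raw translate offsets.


A bed frame 1963 mm long (x) by 1348 mm wide (y). Four 50×50 mm corner posts, 481 mm tall, at the corners of the footprint. Four rails of 24 mm thickness and 135 mm height run between adjacent posts with their undersides at z = 153 mm, their outer faces flush with the outside of the frame (the two x-running rails run between the posts' inner faces; the two y-running rails run between the posts' inner faces). 10 slats, each 60 mm wide (x) and 17 mm thick, lie across the top of the two x-running rails, running the full 1348 mm width of the frame in y; along x they sit between the end posts with a 114 mm gap after the −x posts and between neighbouring slats, leaving 123 mm before the +x posts.


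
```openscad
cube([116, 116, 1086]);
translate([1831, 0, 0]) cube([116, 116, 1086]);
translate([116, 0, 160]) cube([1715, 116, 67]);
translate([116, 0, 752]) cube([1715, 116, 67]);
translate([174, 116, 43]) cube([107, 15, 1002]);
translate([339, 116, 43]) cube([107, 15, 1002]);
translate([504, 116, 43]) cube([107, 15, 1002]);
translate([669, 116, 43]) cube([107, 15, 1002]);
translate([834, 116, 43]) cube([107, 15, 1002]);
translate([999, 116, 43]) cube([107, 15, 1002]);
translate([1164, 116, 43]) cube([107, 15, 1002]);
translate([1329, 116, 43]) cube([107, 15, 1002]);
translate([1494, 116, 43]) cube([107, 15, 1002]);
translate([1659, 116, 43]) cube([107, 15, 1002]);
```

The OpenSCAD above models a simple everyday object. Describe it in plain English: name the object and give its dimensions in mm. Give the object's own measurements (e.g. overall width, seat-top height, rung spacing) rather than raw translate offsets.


A fence section. Two 116×116 mm posts, 1086 mm tall, stand on the floor with a clear span of 1715 mm between their inner faces. Two horizontal rails of 116×67 mm section span the gap between the posts with their undersides at z = 160 mm and z = 752 mm, flush with the posts' −y face. 10 pickets, each 107 mm wide, 15 mm thick and 1002 mm tall, are fixed to the +y face of the rails with their bottoms at z = 43 mm, spaced across the span with a 58 mm gap after the −x post and between neighbouring pickets, with 65 mm left before the +x post.


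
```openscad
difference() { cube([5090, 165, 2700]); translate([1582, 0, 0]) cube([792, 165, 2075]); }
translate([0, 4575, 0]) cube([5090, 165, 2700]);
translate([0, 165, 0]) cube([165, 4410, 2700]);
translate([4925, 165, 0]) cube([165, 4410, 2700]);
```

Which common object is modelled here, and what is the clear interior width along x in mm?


A single room. The interior width is 4760 mm.

Four walls enclosing a rectangle with a door in the front wall — a room. Outside width 5090 minus two 165 mm walls gives 4760 mm.


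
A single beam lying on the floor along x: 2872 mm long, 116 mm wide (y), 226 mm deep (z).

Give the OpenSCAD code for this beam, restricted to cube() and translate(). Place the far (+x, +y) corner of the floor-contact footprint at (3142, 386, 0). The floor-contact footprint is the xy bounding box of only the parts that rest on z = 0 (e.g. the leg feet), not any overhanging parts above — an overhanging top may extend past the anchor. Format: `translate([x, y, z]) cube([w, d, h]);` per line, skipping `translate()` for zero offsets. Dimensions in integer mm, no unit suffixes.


translate([270, 270, 0]) cube([2872, 116, 226]);


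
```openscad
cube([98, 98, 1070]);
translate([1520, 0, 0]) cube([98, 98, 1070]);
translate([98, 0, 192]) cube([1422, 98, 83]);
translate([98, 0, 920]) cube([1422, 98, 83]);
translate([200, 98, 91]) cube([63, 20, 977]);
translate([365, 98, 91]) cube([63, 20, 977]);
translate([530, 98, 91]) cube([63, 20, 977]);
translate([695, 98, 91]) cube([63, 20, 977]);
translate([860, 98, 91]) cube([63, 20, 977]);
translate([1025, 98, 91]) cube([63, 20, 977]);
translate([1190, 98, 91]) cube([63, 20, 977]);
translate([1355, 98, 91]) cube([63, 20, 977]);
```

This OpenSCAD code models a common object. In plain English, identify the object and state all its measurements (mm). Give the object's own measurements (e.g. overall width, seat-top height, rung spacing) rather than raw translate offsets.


A fence section. Two 98×98 mm posts, 1070 mm tall, stand on the floor with a clear span of 1422 mm between their inner faces. Two horizontal rails of 98×83 mm section span the gap between the posts with their undersides at z = 192 mm and z = 920 mm, flush with the posts' −y face. 8 pickets, each 63 mm wide, 20 mm thick and 977 mm tall, are fixed to the +y face of the rails with their bottoms at z = 91 mm, spaced across the span with a 102 mm gap after the −x post and between neighbouring pickets and before the +x post.


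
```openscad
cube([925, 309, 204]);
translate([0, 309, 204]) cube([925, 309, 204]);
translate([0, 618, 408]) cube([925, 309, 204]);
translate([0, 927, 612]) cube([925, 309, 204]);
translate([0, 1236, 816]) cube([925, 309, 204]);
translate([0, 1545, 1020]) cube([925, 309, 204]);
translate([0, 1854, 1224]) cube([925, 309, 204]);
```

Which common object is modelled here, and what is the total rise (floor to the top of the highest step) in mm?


A staircase. The total rise is 1428 mm.

7 identical blocks, each offset up and back from the previous — a staircase. Each step is 204 mm tall and there are 7 of them, so the total rise is 7 × 204 = 1428 mm.


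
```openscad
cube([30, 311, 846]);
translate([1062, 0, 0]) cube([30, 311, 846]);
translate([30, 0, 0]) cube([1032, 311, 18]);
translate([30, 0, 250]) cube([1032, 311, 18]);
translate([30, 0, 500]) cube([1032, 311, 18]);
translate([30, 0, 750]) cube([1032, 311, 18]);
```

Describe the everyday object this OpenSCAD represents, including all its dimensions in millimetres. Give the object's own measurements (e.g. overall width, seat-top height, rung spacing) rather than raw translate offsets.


An open bookshelf. Two side panels, each 30 mm thick, 311 mm deep and 846 mm tall, stand 1092 mm apart (outside-to-outside). Between them sit 4 shelves, each 18 mm thick and 311 mm deep, spanning the full gap between the sides. The bottom shelf rests on the floor (its underside at z = 0) and the clear gap between one shelf's top and the next shelf's underside is 232 mm.


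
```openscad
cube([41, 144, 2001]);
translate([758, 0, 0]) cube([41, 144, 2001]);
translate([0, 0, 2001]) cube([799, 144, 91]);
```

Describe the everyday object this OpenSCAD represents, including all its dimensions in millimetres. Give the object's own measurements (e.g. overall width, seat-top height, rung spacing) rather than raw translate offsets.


A door frame. The clear opening is 717 mm wide and 2001 mm high. Two 41 mm wide jambs, 144 mm deep, stand either side of the opening from the floor to the top of the opening. A 91 mm thick head sits across the top of both jambs, spanning the full outside width of the frame.


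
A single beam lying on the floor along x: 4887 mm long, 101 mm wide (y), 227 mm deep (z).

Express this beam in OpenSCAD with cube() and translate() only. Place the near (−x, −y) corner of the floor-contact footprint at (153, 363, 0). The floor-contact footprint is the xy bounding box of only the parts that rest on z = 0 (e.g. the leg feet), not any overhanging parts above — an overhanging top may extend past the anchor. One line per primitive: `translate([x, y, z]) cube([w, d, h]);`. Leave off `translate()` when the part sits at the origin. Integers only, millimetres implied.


translate([153, 363, 0]) cube([4887, 101, 227]);


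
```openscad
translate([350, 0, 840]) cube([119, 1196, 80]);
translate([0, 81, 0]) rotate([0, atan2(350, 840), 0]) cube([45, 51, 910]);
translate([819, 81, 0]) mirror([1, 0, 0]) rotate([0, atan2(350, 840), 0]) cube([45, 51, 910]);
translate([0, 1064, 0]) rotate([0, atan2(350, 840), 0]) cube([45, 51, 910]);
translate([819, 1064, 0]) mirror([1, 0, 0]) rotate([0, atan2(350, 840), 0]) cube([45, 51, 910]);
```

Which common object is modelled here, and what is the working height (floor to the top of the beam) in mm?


A sawhorse. The overall height is 920 mm.

A beam across two mirrored pairs of raked legs — a sawhorse. The beam's underside is at z = 840 (matching the legs' vertical rise in atan2(350, 840)) and the beam is 80 mm tall, so its top is at 840 + 80 = 920 mm. The raked legs top out at the beam's underside, so that is the highest point.


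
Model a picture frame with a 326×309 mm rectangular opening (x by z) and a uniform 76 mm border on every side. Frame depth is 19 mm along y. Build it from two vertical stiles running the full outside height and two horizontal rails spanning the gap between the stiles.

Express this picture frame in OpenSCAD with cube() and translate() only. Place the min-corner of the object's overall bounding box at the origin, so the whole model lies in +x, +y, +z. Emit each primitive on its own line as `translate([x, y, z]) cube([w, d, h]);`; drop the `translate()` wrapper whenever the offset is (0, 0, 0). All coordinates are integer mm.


cube([76, 19, 461]);
translate([402, 0, 0]) cube([76, 19, 461]);
translate([76, 0, 0]) cube([326, 19, 76]);
translate([76, 0, 385]) cube([326, 19, 76]);


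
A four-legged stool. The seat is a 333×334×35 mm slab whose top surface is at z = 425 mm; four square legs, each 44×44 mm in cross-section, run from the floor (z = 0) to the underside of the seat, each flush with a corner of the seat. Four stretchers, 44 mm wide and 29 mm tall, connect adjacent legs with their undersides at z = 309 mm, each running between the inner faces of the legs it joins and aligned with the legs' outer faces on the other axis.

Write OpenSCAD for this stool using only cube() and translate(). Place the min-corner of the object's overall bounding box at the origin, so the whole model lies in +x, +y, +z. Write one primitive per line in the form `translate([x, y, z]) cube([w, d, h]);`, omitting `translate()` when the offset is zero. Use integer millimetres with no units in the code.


// leg_h = 425 - 35 = 390
// stretcher span = 333 - 2*44 = 245
translate([0, 0, 390]) cube([333, 334, 35]);
cube([44, 44, 390]);
translate([289, 0, 0]) cube([44, 44, 390]);
translate([0, 290, 0]) cube([44, 44, 390]);
translate([289, 290, 0]) cube([44, 44, 390]);
translate([44, 0, 309]) cube([245, 44, 29]);
translate([44, 290, 309]) cube([245, 44, 29]);
translate([0, 44, 309]) cube([44, 246, 29]);
translate([289, 44, 309]) cube([44, 246, 29]);


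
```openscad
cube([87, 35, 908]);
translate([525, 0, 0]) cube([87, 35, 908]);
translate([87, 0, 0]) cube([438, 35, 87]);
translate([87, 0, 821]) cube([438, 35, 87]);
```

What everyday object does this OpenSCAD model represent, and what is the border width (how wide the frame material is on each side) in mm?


A picture frame. The border width is 87 mm.

Four thin pieces enclosing a rectangular opening — a picture frame. The two full-height stiles are 908 mm tall; the top rail sits at z = 821 and is 87 mm tall, so the border above the opening is 908 − 821 = 87 mm, matching the stile x-width.
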